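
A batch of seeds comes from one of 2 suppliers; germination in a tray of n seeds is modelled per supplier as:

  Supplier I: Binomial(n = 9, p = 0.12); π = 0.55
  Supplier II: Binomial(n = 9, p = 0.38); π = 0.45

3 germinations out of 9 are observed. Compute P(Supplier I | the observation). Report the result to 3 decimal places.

The responsibility of component k is w_k f_k(x) divided by Σ_j w_j f_j(x).
Component likelihoods at x = 3 germinations out of 9:
  L_I = 0.0674092
  L_II = 0.261806
Prior × likelihood for each component:
  w_I·L_I = 0.55 × 0.0674092 = 0.0370751
  w_II·L_II = 0.45 × 0.261806 = 0.117813
Evidence: 0.0370751 + 0.117813 = 0.154888
Responsibility of Supplier I: 0.0370751 / 0.154888 ≈ 0.239

0.239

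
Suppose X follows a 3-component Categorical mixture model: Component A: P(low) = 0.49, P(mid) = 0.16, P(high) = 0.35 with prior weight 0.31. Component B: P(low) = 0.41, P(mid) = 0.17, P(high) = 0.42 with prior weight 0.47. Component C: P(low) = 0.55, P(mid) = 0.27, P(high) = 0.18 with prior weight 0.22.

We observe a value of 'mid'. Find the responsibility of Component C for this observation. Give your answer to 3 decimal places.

Apply Bayes' rule: the posterior for each component is proportional to its prior times its likelihood at x.
Evaluate each component's likelihood at the observed value:
  L_A = 0.16
  L_B = 0.17
  L_C = 0.27
Multiply by the mixture weights:
  P(Z=A)·L_A = 0.31 × 0.16 = 0.0496
  P(Z=B)·L_B = 0.47 × 0.17 = 0.0799
  P(Z=C)·L_C = 0.22 × 0.27 = 0.0594
Sum: 0.0496 + 0.0799 + 0.0594 = 0.1889
Responsibility of Component C: 0.0594 / 0.1889 ≈ 0.314

0.314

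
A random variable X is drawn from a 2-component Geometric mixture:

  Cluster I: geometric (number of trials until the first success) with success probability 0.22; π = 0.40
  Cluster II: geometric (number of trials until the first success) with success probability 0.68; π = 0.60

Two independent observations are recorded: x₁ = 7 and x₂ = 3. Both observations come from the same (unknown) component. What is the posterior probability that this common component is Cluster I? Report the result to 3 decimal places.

0.989

Posterior ∝ prior × likelihood, so P(k | x) ∝ π_k f_k(x); normalise over all components.
Since both observations come from the same component, the likelihood for component k is f_k(x₁)·f_k(x₂).
  f_I = [0.22·(1−0.22)^6 = 0.22·0.2252 = 0.0495439] × [0.133848] = 0.00663135
  f_II = [0.68·(1−0.68)^6 = 0.68·0.00107374 = 0.000730144] × [0.069632] = 5.08414e-05
Prior × likelihood for each component:
  π_I·f_I = 0.40 × 0.00663135 = 0.00265254
  π_II·f_II = 0.60 × 5.08414e-05 = 3.05049e-05
Denominator: 0.00265254 + 3.05049e-05 = 0.00268305
So the posterior for Cluster I is 0.00265254 / 0.00268305 ≈ 0.989.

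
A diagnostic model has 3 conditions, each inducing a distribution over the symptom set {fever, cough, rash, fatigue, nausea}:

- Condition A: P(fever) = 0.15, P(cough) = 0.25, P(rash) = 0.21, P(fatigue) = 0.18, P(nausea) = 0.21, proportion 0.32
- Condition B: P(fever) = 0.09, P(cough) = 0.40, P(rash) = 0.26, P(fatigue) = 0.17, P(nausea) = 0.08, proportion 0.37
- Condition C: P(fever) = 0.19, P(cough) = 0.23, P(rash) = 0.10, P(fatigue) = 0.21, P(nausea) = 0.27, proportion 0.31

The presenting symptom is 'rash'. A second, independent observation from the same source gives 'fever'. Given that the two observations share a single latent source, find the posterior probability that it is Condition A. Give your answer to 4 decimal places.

P(component k | x) = P(Z=k)·f_k(x) / marginal(x), where marginal(x) = Σ_j P(Z=j)·f_j(x).
Since both observations come from the same component, the likelihood for component k is f_k(x₁)·f_k(x₂).
  f_A = [P(rash | comp) = 0.21] × [0.15] = 0.0315
  f_B = [P(rash | comp) = 0.26] × [0.09] = 0.0234
  f_C = [P(rash | comp) = 0.10] × [0.19] = 0.019
Unnormalised posteriors:
  P(Z=A)·f_A = 0.32 × 0.0315 = 0.01008
  P(Z=B)·f_B = 0.37 × 0.0234 = 0.008658
  P(Z=C)·f_C = 0.31 × 0.019 = 0.00589
Sum: 0.01008 + 0.008658 + 0.00589 = 0.024628
So the posterior for Condition A is 0.01008 / 0.024628 ≈ 0.4093.

0.4093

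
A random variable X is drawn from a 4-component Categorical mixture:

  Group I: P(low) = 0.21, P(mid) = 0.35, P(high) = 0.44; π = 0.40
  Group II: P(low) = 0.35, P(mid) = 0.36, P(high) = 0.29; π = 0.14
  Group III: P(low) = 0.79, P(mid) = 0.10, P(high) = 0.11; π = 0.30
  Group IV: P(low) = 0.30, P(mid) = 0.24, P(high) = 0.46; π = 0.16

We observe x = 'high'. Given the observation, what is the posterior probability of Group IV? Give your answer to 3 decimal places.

0.228

Apply Bayes' rule: the posterior for each component is proportional to its prior times its likelihood at x.
Component likelihoods at x = 'high':
  f_I = P(high | comp) = 0.44
  f_II = P(high | comp) = 0.29
  f_III = P(high | comp) = 0.11
  f_IV = P(high | comp) = 0.46
Weight by the priors:
  w_I·f_I = 0.40 × 0.44 = 0.176
  w_II·f_II = 0.14 × 0.29 = 0.0406
  w_III·f_III = 0.30 × 0.11 = 0.033
  w_IV·f_IV = 0.16 × 0.46 = 0.0736
Sum: 0.176 + 0.0406 + 0.033 + 0.0736 = 0.3232
Responsibility of Group IV: 0.0736 / 0.3232 ≈ 0.228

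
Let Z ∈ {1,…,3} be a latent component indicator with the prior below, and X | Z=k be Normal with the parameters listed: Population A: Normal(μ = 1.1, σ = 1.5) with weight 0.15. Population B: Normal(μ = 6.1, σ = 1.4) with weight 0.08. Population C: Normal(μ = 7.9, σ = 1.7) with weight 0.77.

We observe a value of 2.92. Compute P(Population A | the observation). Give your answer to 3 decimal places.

P(component k | x) = w_k·f_k(x) / marginal(x), where marginal(x) = Σ_j w_j·f_j(x).
Component likelihoods at x = 2.92:
  f_A = 0.127391
  f_B = 0.0215991
  f_C = 0.00321383
Unnormalised posteriors:
  w_A·f_A = 0.15 × 0.127391 = 0.0191087
  w_B·f_B = 0.08 × 0.0215991 = 0.00172793
  w_C·f_C = 0.77 × 0.00321383 = 0.00247465
Sum: 0.0191087 + 0.00172793 + 0.00247465 = 0.0233113
So the posterior for Population A is 0.0191087 / 0.0233113 ≈ 0.820.

0.820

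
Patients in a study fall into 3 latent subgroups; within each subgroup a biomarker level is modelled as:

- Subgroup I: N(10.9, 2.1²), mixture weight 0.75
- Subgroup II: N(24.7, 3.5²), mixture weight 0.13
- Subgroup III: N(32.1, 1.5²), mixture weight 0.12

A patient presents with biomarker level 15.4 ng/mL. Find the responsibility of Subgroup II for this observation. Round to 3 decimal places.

Apply Bayes' rule: the posterior for each component is proportional to its prior times its likelihood at x.
Component likelihoods at x = 15.4 ng/mL:
  f_I = 0.0191243
  f_II = 0.0033396
  f_III = 3.22981e-28
Multiply by the mixture weights:
  P(Z=I)·f_I = 0.75 × 0.0191243 = 0.0143432
  P(Z=II)·f_II = 0.13 × 0.0033396 = 0.000434147
  P(Z=III)·f_III = 0.12 × 3.22981e-28 = 3.87577e-29
Normaliser: 0.0143432 + 0.000434147 + 3.87577e-29 = 0.0147774
P(Subgroup II | x) ≈ 0.029

0.029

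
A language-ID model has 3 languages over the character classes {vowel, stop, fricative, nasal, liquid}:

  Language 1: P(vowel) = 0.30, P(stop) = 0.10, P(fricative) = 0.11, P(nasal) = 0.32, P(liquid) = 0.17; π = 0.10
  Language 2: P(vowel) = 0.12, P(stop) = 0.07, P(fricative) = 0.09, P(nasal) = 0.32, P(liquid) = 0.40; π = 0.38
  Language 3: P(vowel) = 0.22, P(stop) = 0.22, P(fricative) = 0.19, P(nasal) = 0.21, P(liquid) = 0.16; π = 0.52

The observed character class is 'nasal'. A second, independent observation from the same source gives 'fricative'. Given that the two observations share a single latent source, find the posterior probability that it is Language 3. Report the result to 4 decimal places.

The responsibility of component k is π_k f_k(x) divided by Σ_j π_j f_j(x).
Since both observations come from the same component, the likelihood for component k is f_k(x₁)·f_k(x₂).
  p_1 = [P(nasal | comp) = 0.32] × [0.11] = 0.0352
  p_2 = [P(nasal | comp) = 0.32] × [0.09] = 0.0288
  p_3 = [P(nasal | comp) = 0.21] × [0.19] = 0.0399
Prior × likelihood for each component:
  π_1·p_1 = 0.10 × 0.0352 = 0.00352
  π_2·p_2 = 0.38 × 0.0288 = 0.010944
  π_3·p_3 = 0.52 × 0.0399 = 0.020748
Denominator: 0.00352 + 0.010944 + 0.020748 = 0.035212
P(Language 3 | x₁,x₂) = 0.020748 / 0.035212 ≈ 0.5892

0.5892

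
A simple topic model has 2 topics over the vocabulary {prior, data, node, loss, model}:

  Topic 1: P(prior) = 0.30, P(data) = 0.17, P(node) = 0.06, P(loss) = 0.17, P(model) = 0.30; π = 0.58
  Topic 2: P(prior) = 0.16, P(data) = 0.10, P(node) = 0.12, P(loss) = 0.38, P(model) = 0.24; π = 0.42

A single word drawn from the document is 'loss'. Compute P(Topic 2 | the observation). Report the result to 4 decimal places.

By Bayes' theorem, P(k | x) = π_k f_k(x) / Σ_j π_j f_j(x).
Component likelihoods at x = 'loss':
  L_1 = 0.17
  L_2 = 0.38
Unnormalised posteriors:
  π_1·L_1 = 0.58 × 0.17 = 0.0986
  π_2·L_2 = 0.42 × 0.38 = 0.1596
Normaliser: 0.0986 + 0.1596 = 0.2582
Responsibility of Topic 2: 0.1596 / 0.2582 ≈ 0.6181

0.6181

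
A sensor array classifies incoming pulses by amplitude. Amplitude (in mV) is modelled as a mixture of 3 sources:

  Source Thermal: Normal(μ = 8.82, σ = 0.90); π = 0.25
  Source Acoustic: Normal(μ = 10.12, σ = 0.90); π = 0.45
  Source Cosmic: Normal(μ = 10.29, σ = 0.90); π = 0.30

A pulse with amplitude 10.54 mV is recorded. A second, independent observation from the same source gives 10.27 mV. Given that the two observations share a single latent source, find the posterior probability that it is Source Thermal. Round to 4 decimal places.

0.0158

P(component k | x) = π_k·f_k(x) / marginal(x), where marginal(x) = Σ_j π_j·f_j(x).
Since both observations come from the same component, the likelihood for component k is f_k(x₁)·f_k(x₂).
  p_Thermal = [0.0713791] × [0.121066] = 0.00864159
  p_Acoustic = [0.397537] × [0.437155] = 0.173785
  p_Cosmic = [0.426493] × [0.44316] = 0.189005
Unnormalised posteriors:
  π_Thermal·p_Thermal = 0.25 × 0.00864159 = 0.0021604
  π_Acoustic·p_Acoustic = 0.45 × 0.173785 = 0.0782035
  π_Cosmic·p_Cosmic = 0.30 × 0.189005 = 0.0567014
Normaliser: 0.0021604 + 0.0782035 + 0.0567014 = 0.137065
P(Source Thermal | x₁, x₂) = 0.0021604 / 0.137065 ≈ 0.0158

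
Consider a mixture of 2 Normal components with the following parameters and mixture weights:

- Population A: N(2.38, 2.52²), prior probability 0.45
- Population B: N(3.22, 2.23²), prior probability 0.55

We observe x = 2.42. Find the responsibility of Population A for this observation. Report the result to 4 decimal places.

0.4357

P(component k | x) = w_k·f_k(x) / marginal(x), where marginal(x) = Σ_j w_j·f_j(x).
Normal densities:
  f_A = (1/(2.52·√(2π)))·exp(−(2.42−2.38)²/(2·2.52²)) = 0.158310·exp(-0.00013) = 0.15829
  f_B = (1/(2.23·√(2π)))·exp(−(2.42−3.22)²/(2·2.23²)) = 0.178898·exp(-0.06435) = 0.167749
Prior × likelihood for each component:
  w_A·f_A = 0.45 × 0.15829 = 0.0712307
  w_B·f_B = 0.55 × 0.167749 = 0.0922617
Marginal: 0.0712307 + 0.0922617 = 0.163492
P(Population A | 2.42) = 0.0712307 / 0.163492 ≈ 0.4357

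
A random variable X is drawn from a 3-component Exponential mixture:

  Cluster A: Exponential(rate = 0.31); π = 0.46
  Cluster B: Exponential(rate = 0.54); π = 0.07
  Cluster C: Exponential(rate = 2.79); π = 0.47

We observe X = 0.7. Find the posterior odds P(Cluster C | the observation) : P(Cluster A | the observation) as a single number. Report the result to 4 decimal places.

1.6205

Posterior odds = (π_i f_i(x)) / (π_j f_j(x)); the normalising sum cancels.
Exponential densities:
  p_A = 0.31·e^(−0.31·0.7) = 0.31·e^(−0.2170) = 0.249528
  p_B = 0.54·e^(−0.54·0.7) = 0.54·e^(−0.3780) = 0.370024
  p_C = 2.79·e^(−2.79·0.7) = 2.79·e^(−1.9530) = 0.395756
Posterior odds = (π_C·p_C) / (π_A·p_A) = (0.47·0.395756) / (0.46·0.249528) = 0.186005 / 0.114783 ≈ 1.6205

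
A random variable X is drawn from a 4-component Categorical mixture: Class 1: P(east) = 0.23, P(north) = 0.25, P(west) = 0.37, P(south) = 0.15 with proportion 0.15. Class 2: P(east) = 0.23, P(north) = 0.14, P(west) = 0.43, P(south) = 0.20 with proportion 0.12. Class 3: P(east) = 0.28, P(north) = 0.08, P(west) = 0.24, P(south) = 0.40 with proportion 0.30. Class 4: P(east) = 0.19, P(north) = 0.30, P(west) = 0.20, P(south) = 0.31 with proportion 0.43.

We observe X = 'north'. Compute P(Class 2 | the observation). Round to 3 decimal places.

0.081

P(component k | x) = π_k·f_k(x) / marginal(x), where marginal(x) = Σ_j π_j·f_j(x).
Evaluate each component's likelihood at the observed value:
  f_1 = P(north | comp) = 0.25
  f_2 = P(north | comp) = 0.14
  f_3 = P(north | comp) = 0.08
  f_4 = P(north | comp) = 0.30
Multiply by the mixture weights:
  π_1·f_1 = 0.15 × 0.25 = 0.0375
  π_2·f_2 = 0.12 × 0.14 = 0.0168
  π_3·f_3 = 0.30 × 0.08 = 0.024
  π_4·f_4 = 0.43 × 0.3 = 0.129
Normaliser: 0.0375 + 0.0168 + 0.024 + 0.129 = 0.2073
P(Class 2 | x) ≈ 0.081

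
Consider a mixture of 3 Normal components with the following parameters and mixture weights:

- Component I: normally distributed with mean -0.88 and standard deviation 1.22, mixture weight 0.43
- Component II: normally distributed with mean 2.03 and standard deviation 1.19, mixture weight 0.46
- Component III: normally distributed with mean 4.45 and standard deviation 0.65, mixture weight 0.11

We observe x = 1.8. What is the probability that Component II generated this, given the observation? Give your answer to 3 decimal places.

P(component k | x) = P(Z=k)·f_k(x) / marginal(x), where marginal(x) = Σ_j P(Z=j)·f_j(x).
Normal densities:
  f_I = 0.0292879
  f_II = 0.329042
  f_III = 0.000150913
Multiply by the mixture weights:
  P(Z=I)·f_I = 0.43 × 0.0292879 = 0.0125938
  P(Z=II)·f_II = 0.46 × 0.329042 = 0.151359
  P(Z=III)·f_III = 0.11 × 0.000150913 = 1.66004e-05
Normaliser: 0.0125938 + 0.151359 + 1.66004e-05 = 0.16397
P(Component II | the observation) ≈ 0.923

0.923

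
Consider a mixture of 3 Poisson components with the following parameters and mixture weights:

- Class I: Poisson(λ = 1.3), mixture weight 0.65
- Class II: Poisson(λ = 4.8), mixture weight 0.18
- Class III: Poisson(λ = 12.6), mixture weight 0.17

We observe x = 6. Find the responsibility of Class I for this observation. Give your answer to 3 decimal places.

0.040

Posterior ∝ prior × likelihood, so P(k | x) ∝ π_k f_k(x); normalise over all components.
Evaluate each component's likelihood at the observed value:
  p_I = 0.00182703
  p_II = 0.139798
  p_III = 0.0187405
Unnormalised posteriors:
  π_I·p_I = 0.65 × 0.00182703 = 0.00118757
  π_II·p_II = 0.18 × 0.139798 = 0.0251637
  π_III·p_III = 0.17 × 0.0187405 = 0.00318588
Marginal: 0.00118757 + 0.0251637 + 0.00318588 = 0.0295371
So the posterior for Class I is 0.00118757 / 0.0295371 ≈ 0.040.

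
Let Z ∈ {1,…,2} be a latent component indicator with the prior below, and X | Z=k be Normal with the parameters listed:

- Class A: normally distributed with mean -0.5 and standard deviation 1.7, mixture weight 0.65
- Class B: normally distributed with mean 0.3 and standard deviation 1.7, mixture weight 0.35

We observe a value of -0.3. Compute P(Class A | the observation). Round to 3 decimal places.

The responsibility of component k is π_k f_k(x) divided by Σ_j π_j f_j(x).
Evaluate each component's likelihood at the observed value:
  p_A = (1/(1.7·√(2π)))·exp(−(-0.3−-0.5)²/(2·1.7²)) = 0.234672·exp(-0.00692) = 0.233054
  p_B = (1/(1.7·√(2π)))·exp(−(-0.3−0.3)²/(2·1.7²)) = 0.234672·exp(-0.06228) = 0.220502
Prior × likelihood for each component:
  π_A·p_A = 0.65 × 0.233054 = 0.151485
  π_B·p_B = 0.35 × 0.220502 = 0.0771755
Evidence: 0.151485 + 0.0771755 = 0.22866
So the posterior for Class A is 0.151485 / 0.22866 ≈ 0.662.

0.662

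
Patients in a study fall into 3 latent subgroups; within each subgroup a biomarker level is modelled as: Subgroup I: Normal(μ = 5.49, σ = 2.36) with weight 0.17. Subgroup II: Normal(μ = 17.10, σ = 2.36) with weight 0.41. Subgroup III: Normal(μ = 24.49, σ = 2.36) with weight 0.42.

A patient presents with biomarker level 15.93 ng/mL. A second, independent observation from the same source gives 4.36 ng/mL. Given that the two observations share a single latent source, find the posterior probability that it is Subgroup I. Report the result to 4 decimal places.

0.9804

P(component k | x) = w_k·f_k(x) / marginal(x), where marginal(x) = Σ_j w_j·f_j(x).
Since both observations come from the same component, the likelihood for component k is f_k(x₁)·f_k(x₂).
  p_I = [(1/(2.36·√(2π)))·exp(−(15.93−5.49)²/(2·2.36²)) = 0.169043·exp(-9.78469) = 9.51836e-06] × [0.150735] = 1.43475e-06
  p_II = [(1/(2.36·√(2π)))·exp(−(15.93−17.10)²/(2·2.36²)) = 0.169043·exp(-0.12289) = 0.149495] × [7.94253e-08] = 1.18737e-08
  p_III = [(1/(2.36·√(2π)))·exp(−(15.93−24.49)²/(2·2.36²)) = 0.169043·exp(-6.57799) = 0.000235078] × [2.68797e-17] = 6.31883e-21
Prior × likelihood for each component:
  w_I·p_I = 0.17 × 1.43475e-06 = 2.43908e-07
  w_II·p_II = 0.41 × 1.18737e-08 = 4.86822e-09
  w_III·p_III = 0.42 × 6.31883e-21 = 2.65391e-21
Normaliser: 2.43908e-07 + 4.86822e-09 + 2.65391e-21 = 2.48776e-07
Responsibility of Subgroup I: 2.43908e-07 / 2.48776e-07 ≈ 0.9804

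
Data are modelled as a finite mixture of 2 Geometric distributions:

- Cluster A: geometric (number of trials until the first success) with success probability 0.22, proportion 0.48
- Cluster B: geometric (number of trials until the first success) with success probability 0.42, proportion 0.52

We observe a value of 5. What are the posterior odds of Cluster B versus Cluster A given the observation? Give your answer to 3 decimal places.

Since P(k|x) ∝ P(Z=k) f_k(x), the posterior odds are P(Z=i) f_i(x) / (P(Z=j) f_j(x)).
Component likelihoods at x = 5:
  L_A = 0.0814331
  L_B = 0.0475293
Posterior odds = (P(Z=B)·L_B) / (P(Z=A)·L_A) = (0.52·0.0475293) / (0.48·0.0814331) = 0.0247152 / 0.0390879 ≈ 0.632

0.632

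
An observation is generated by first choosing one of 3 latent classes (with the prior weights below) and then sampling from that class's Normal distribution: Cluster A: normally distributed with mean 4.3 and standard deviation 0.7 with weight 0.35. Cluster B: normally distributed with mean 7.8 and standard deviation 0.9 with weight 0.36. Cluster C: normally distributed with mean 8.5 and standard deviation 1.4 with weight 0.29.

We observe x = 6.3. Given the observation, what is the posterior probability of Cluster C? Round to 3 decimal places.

P(component k | x) = P(Z=k)·f_k(x) / marginal(x), where marginal(x) = Σ_j P(Z=j)·f_j(x).
Component likelihoods at x = 6.3:
  p_A = (1/(0.7·√(2π)))·exp(−(6.3−4.3)²/(2·0.7²)) = 0.569918·exp(-4.08163) = 0.00962014
  p_B = (1/(0.9·√(2π)))·exp(−(6.3−7.8)²/(2·0.9²)) = 0.443269·exp(-1.38889) = 0.11053
  p_C = (1/(1.4·√(2π)))·exp(−(6.3−8.5)²/(2·1.4²)) = 0.284959·exp(-1.23469) = 0.0829013
Multiply by the mixture weights:
  P(Z=A)·p_A = 0.35 × 0.00962014 = 0.00336705
  P(Z=B)·p_B = 0.36 × 0.11053 = 0.0397909
  P(Z=C)·p_C = 0.29 × 0.0829013 = 0.0240414
Marginal: 0.00336705 + 0.0397909 + 0.0240414 = 0.0671993
So the posterior for Cluster C is 0.0240414 / 0.0671993 ≈ 0.358.

0.358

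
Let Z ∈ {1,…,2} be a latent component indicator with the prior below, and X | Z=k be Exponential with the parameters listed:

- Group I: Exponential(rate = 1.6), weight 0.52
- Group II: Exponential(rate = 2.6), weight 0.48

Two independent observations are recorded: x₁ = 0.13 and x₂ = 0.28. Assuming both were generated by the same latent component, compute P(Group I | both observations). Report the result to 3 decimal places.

0.382

Apply Bayes' rule: the posterior for each component is proportional to its prior times its likelihood at x.
Since both observations come from the same component, the likelihood for component k is f_k(x₁)·f_k(x₂).
  f_I = [1.6·e^(−1.6·0.13) = 1.6·e^(−0.2080) = 1.29953] × [1.02225] = 1.32844
  f_II = [2.6·e^(−2.6·0.13) = 2.6·e^(−0.3380) = 1.85431] × [1.25547] = 2.32803
Prior × likelihood for each component:
  w_I·f_I = 0.52 × 1.32844 = 0.69079
  w_II·f_II = 0.48 × 2.32803 = 1.11745
Denominator: 0.69079 + 1.11745 = 1.80825
Responsibility of Group I: 0.69079 / 1.80825 ≈ 0.382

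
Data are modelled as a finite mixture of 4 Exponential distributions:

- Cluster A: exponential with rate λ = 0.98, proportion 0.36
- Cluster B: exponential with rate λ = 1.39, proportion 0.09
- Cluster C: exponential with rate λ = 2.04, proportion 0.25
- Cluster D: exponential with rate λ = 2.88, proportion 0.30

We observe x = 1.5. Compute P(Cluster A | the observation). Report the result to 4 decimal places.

0.6142

Posterior ∝ prior × likelihood, so P(k | x) ∝ π_k f_k(x); normalise over all components.
Component likelihoods at x = 1.5:
  L_A = 0.225327
  L_B = 0.172787
  L_C = 0.0956509
  L_D = 0.0383037
Weight by the priors:
  π_A·L_A = 0.36 × 0.225327 = 0.0811177
  π_B·L_B = 0.09 × 0.172787 = 0.0155508
  π_C·L_C = 0.25 × 0.0956509 = 0.0239127
  π_D·L_D = 0.30 × 0.0383037 = 0.0114911
Marginal: 0.0811177 + 0.0155508 + 0.0239127 + 0.0114911 = 0.132072
P(Cluster A | x) ≈ 0.6142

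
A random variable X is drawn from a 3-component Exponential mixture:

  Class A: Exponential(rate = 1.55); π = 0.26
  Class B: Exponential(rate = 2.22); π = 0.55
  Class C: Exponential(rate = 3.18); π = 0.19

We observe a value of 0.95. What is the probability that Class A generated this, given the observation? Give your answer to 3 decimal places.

The responsibility of component k is w_k f_k(x) divided by Σ_j w_j f_j(x).
Exponential densities:
  p_A = 0.355495
  p_B = 0.269418
  p_C = 0.155033
Multiply by the mixture weights:
  w_A·p_A = 0.26 × 0.355495 = 0.0924286
  w_B·p_B = 0.55 × 0.269418 = 0.14818
  w_C·p_C = 0.19 × 0.155033 = 0.0294562
Evidence: 0.0924286 + 0.14818 + 0.0294562 = 0.270064
P(Class A | x) = 0.0924286 / 0.270064 ≈ 0.342

0.342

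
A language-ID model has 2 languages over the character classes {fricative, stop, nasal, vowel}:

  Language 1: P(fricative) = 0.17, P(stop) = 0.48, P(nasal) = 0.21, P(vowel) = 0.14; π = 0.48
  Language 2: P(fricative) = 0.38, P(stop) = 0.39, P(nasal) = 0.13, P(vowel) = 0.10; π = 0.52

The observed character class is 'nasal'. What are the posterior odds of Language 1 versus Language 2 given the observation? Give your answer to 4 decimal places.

1.4911

The posterior odds equal the prior odds times the likelihood ratio: (π_i/π_j)·(f_i(x)/f_j(x)).
Evaluate each component's likelihood at the observed value:
  p_1 = 0.21
  p_2 = 0.13
Posterior odds = (π_1·p_1) / (π_2·p_2) = (0.48·0.21) / (0.52·0.13) = 0.1008 / 0.0676 ≈ 1.4911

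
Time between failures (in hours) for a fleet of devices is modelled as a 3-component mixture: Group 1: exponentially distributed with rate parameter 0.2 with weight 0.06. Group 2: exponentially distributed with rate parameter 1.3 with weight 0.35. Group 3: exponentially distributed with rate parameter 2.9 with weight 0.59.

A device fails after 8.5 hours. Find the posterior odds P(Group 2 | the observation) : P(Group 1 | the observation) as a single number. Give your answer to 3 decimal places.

Posterior odds = (w_i f_i(x)) / (w_j f_j(x)); the normalising sum cancels.
Component likelihoods at x = 8.5 hours:
  p_1 = 0.2·e^(−0.2·8.5) = 0.2·e^(−1.7000) = 0.0365367
  p_2 = 1.3·e^(−1.3·8.5) = 1.3·e^(−11.0500) = 2.06533e-05
  p_3 = 2.9·e^(−2.9·8.5) = 2.9·e^(−24.6500) = 5.7153e-11
7.22865e-06 / 0.0021922 ≈ 0.003

0.003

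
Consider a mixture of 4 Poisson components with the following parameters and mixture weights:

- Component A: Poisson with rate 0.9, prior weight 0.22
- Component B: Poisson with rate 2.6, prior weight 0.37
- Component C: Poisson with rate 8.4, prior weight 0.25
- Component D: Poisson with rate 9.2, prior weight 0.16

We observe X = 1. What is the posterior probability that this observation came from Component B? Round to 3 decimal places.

By Bayes' theorem, P(k | x) = w_k f_k(x) / Σ_j w_j f_j(x).
Poisson probabilities:
  f_A = 0.365913
  f_B = 0.193111
  f_C = 0.00188889
  f_D = 0.000929562
Prior × likelihood for each component:
  w_A·f_A = 0.22 × 0.365913 = 0.0805008
  w_B·f_B = 0.37 × 0.193111 = 0.0714512
  w_C·f_C = 0.25 × 0.00188889 = 0.000472221
  w_D·f_D = 0.16 × 0.000929562 = 0.00014873
Denominator: 0.0805008 + 0.0714512 + 0.000472221 + 0.00014873 = 0.152573
Responsibility of Component B: 0.0714512 / 0.152573 ≈ 0.468

0.468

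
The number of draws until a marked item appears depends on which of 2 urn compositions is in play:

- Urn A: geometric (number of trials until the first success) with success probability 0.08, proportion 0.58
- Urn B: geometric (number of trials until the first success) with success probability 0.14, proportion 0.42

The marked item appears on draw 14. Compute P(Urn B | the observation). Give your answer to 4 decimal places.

By Bayes' theorem, P(k | x) = w_k f_k(x) / Σ_j w_j f_j(x).
Component likelihoods at x = 14:
  f_A = 0.0270602
  f_B = 0.0197064
Multiply by the mixture weights:
  w_A·f_A = 0.58 × 0.0270602 = 0.0156949
  w_B·f_B = 0.42 × 0.0197064 = 0.0082767
Sum: 0.0156949 + 0.0082767 = 0.0239716
P(Urn B | 14) = 0.0082767 / 0.0239716 ≈ 0.3453

0.3453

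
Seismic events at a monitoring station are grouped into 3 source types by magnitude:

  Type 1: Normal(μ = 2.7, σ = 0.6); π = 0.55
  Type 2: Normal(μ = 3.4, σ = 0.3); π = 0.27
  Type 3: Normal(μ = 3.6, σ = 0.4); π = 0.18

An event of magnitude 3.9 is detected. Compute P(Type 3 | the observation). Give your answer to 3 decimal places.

By Bayes' theorem, P(k | x) = w_k f_k(x) / Σ_j w_j f_j(x).
Normal densities:
  L_1 = (1/(0.6·√(2π)))·exp(−(3.9−2.7)²/(2·0.6²)) = 0.664904·exp(-2.00000) = 0.0899849
  L_2 = (1/(0.3·√(2π)))·exp(−(3.9−3.4)²/(2·0.3²)) = 1.329808·exp(-1.38889) = 0.33159
  L_3 = (1/(0.4·√(2π)))·exp(−(3.9−3.6)²/(2·0.4²)) = 0.997356·exp(-0.28125) = 0.752844
Multiply by the mixture weights:
  w_1·L_1 = 0.55 × 0.0899849 = 0.0494917
  w_2·L_2 = 0.27 × 0.33159 = 0.0895294
  w_3·L_3 = 0.18 × 0.752844 = 0.135512
Evidence: 0.0494917 + 0.0895294 + 0.135512 = 0.274533
So the posterior for Type 3 is 0.135512 / 0.274533 ≈ 0.494.

0.494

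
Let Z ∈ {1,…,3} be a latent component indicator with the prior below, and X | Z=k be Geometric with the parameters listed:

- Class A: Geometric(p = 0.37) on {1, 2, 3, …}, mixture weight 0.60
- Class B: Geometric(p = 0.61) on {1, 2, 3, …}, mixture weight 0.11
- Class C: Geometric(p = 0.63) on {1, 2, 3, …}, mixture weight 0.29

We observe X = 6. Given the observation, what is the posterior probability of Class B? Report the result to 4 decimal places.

0.0253

Apply Bayes' rule: the posterior for each component is proportional to its prior times its likelihood at x.
Evaluate each component's likelihood at the observed value:
  p_A = 0.0367202
  p_B = 0.00550368
  p_C = 0.00436867
Weight by the priors:
  w_A·p_A = 0.60 × 0.0367202 = 0.0220321
  w_B·p_B = 0.11 × 0.00550368 = 0.000605404
  w_C·p_C = 0.29 × 0.00436867 = 0.00126691
Evidence: 0.0220321 + 0.000605404 + 0.00126691 = 0.0239044
Responsibility of Class B: 0.000605404 / 0.0239044 ≈ 0.0253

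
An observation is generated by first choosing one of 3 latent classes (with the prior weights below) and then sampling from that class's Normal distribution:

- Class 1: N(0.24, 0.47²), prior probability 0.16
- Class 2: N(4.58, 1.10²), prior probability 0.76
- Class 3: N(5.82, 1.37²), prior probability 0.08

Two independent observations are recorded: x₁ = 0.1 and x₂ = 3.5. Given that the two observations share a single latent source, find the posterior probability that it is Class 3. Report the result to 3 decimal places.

0.017

P(component k | x) = P(Z=k)·f_k(x) / marginal(x), where marginal(x) = Σ_j P(Z=j)·f_j(x).
Since both observations come from the same component, the likelihood for component k is f_k(x₁)·f_k(x₂).
  p_1 = [(1/(0.47·√(2π)))·exp(−(0.1−0.24)²/(2·0.47²)) = 0.848813·exp(-0.04436) = 0.81198] × [3.03221e-11] = 2.46209e-11
  p_2 = [(1/(1.10·√(2π)))·exp(−(0.1−4.58)²/(2·1.10²)) = 0.362675·exp(-8.29355) = 9.07137e-05] × [0.223972] = 2.03174e-05
  p_3 = [(1/(1.37·√(2π)))·exp(−(0.1−5.82)²/(2·1.37²)) = 0.291199·exp(-8.71607) = 4.77361e-05] × [0.0694184] = 3.31376e-06
Weight by the priors:
  P(Z=1)·p_1 = 0.16 × 2.46209e-11 = 3.93935e-12
  P(Z=2)·p_2 = 0.76 × 2.03174e-05 = 1.54412e-05
  P(Z=3)·p_3 = 0.08 × 3.31376e-06 = 2.65101e-07
Sum: 3.93935e-12 + 1.54412e-05 + 2.65101e-07 = 1.57063e-05
So the posterior for Class 3 is 2.65101e-07 / 1.57063e-05 ≈ 0.017.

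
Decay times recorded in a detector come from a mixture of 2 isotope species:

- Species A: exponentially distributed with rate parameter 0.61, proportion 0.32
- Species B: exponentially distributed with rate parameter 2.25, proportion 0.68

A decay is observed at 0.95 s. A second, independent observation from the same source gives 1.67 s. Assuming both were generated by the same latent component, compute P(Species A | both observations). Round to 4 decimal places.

0.7176

P(component k | x) = π_k·f_k(x) / marginal(x), where marginal(x) = Σ_j π_j·f_j(x).
Since both observations come from the same component, the likelihood for component k is f_k(x₁)·f_k(x₂).
  f_A = [0.341709] × [0.220249] = 0.075261
  f_B = [0.265386] × [0.0525196] = 0.013938
Weight by the priors:
  π_A·f_A = 0.32 × 0.075261 = 0.0240835
  π_B·f_B = 0.68 × 0.013938 = 0.00947781
Sum: 0.0240835 + 0.00947781 = 0.0335613
P(Species A | x₁,x₂) = 0.0240835 / 0.0335613 ≈ 0.7176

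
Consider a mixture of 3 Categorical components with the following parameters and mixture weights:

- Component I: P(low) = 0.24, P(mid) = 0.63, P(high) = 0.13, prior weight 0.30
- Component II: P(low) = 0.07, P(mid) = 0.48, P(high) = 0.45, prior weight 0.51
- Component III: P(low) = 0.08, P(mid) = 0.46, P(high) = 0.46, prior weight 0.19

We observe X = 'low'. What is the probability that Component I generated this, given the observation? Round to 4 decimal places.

Apply Bayes' rule: the posterior for each component is proportional to its prior times its likelihood at x.
Evaluate each component's likelihood at the observed value:
  L_I = 0.24
  L_II = 0.07
  L_III = 0.08
Weight by the priors:
  w_I·L_I = 0.30 × 0.24 = 0.072
  w_II·L_II = 0.51 × 0.07 = 0.0357
  w_III·L_III = 0.19 × 0.08 = 0.0152
Evidence: 0.072 + 0.0357 + 0.0152 = 0.1229
So the posterior for Component I is 0.072 / 0.1229 ≈ 0.5858.

0.5858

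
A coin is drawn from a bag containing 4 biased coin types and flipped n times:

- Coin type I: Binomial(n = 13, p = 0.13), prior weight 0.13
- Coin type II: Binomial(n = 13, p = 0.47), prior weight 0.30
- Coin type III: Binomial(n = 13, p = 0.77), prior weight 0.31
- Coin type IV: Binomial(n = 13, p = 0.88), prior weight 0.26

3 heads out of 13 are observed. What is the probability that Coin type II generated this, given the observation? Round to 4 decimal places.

0.4341

P(component k | x) = P(Z=k)·f_k(x) / marginal(x), where marginal(x) = Σ_j P(Z=j)·f_j(x).
Component likelihoods at x = 3 heads out of 13:
  f_I = 0.156095
  f_II = 0.05193
  f_III = 5.40899e-05
  f_IV = 1.20678e-07
Prior × likelihood for each component:
  P(Z=I)·f_I = 0.13 × 0.156095 = 0.0202923
  P(Z=II)·f_II = 0.30 × 0.05193 = 0.015579
  P(Z=III)·f_III = 0.31 × 5.40899e-05 = 1.67679e-05
  P(Z=IV)·f_IV = 0.26 × 1.20678e-07 = 3.13762e-08
Normaliser: 0.0202923 + 0.015579 + 1.67679e-05 + 3.13762e-08 = 0.0358881
So the posterior for Coin type II is 0.015579 / 0.0358881 ≈ 0.4341.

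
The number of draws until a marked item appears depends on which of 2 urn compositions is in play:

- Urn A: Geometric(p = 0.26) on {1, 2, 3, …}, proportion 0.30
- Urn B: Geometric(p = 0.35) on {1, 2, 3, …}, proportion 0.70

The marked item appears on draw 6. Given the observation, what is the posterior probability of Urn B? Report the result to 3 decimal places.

0.622

By Bayes' theorem, P(k | x) = w_k f_k(x) / Σ_j w_j f_j(x).
Geometric probabilities:
  p_A = 0.26·(1−0.26)^5 = 0.26·0.221901 = 0.0576942
  p_B = 0.35·(1−0.35)^5 = 0.35·0.116029 = 0.0406102
Prior × likelihood for each component:
  w_A·p_A = 0.30 × 0.0576942 = 0.0173083
  w_B·p_B = 0.70 × 0.0406102 = 0.0284271
Sum: 0.0173083 + 0.0284271 = 0.0457354
P(Urn B | the observation) = 0.0284271 / 0.0457354 ≈ 0.622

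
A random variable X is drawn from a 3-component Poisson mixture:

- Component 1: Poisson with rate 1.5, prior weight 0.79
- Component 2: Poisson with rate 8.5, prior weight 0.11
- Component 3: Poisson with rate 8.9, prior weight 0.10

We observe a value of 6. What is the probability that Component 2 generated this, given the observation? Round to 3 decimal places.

Apply Bayes' rule: the posterior for each component is proportional to its prior times its likelihood at x.
Poisson probabilities:
  p_1 = e^(−1.5)·1.5^6/6! = 0.00352999
  p_2 = e^(−8.5)·8.5^6/6! = 0.106581
  p_3 = e^(−8.9)·8.9^6/6! = 0.0941427
Multiply by the mixture weights:
  π_1·p_1 = 0.79 × 0.00352999 = 0.00278869
  π_2·p_2 = 0.11 × 0.106581 = 0.0117239
  π_3·p_3 = 0.10 × 0.0941427 = 0.00941427
Normaliser: 0.00278869 + 0.0117239 + 0.00941427 = 0.0239268
P(Component 2 | data) = 0.0117239 / 0.0239268 ≈ 0.490

0.490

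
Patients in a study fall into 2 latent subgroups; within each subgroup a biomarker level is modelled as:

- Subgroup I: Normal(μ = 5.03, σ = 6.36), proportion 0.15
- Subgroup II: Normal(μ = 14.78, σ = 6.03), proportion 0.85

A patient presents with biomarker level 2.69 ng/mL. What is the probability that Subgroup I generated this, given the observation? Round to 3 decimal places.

By Bayes' theorem, P(k | x) = π_k f_k(x) / Σ_j π_j f_j(x).
Component likelihoods at x = 2.69 ng/mL:
  f_I = 0.0586217
  f_II = 0.00886497
Weight by the priors:
  π_I·f_I = 0.15 × 0.0586217 = 0.00879325
  π_II·f_II = 0.85 × 0.00886497 = 0.00753522
Denominator: 0.00879325 + 0.00753522 = 0.0163285
So the posterior for Subgroup I is 0.00879325 / 0.0163285 ≈ 0.539.

0.539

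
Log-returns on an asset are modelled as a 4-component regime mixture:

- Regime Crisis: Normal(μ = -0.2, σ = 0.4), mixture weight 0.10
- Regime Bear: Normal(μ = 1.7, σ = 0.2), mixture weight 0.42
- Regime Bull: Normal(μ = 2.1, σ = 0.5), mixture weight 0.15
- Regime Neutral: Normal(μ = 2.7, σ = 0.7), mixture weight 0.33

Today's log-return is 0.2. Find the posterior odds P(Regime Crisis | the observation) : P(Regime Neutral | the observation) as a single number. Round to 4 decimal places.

The posterior odds equal the prior odds times the likelihood ratio: (π_i/π_j)·(f_i(x)/f_j(x)).
Evaluate each component's likelihood at the observed value:
  p_Crisis = 0.604927
  p_Bear = 1.21716e-12
  p_Bull = 0.000583894
  p_Neutral = 0.000968449
Odds = (0.10/0.33) × (0.604927/0.000968449) = 0.30303 × 624.635 ≈ 189.2832

189.2832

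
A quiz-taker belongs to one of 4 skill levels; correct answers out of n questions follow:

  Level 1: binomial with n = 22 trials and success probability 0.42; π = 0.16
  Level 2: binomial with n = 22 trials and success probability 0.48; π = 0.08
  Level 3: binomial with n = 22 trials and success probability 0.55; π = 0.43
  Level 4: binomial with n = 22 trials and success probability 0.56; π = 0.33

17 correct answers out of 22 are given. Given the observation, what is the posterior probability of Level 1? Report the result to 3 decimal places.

0.007

By Bayes' theorem, P(k | x) = w_k f_k(x) / Σ_j w_j f_j(x).
Binomial probabilities:
  f_1 = 0.000680604
  f_2 = 0.00381623
  f_3 = 0.0187389
  f_4 = 0.0227498
Unnormalised posteriors:
  w_1·f_1 = 0.16 × 0.000680604 = 0.000108897
  w_2·f_2 = 0.08 × 0.00381623 = 0.000305298
  w_3·f_3 = 0.43 × 0.0187389 = 0.00805775
  w_4·f_4 = 0.33 × 0.0227498 = 0.00750742
Denominator: 0.000108897 + 0.000305298 + 0.00805775 + 0.00750742 = 0.0159794
Responsibility of Level 1: 0.000108897 / 0.0159794 ≈ 0.007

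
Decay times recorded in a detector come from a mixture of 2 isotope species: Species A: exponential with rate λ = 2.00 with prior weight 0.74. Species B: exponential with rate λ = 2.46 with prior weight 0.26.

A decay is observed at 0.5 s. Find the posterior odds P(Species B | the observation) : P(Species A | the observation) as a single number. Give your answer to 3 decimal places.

0.343

The posterior odds equal the prior odds times the likelihood ratio: (π_i/π_j)·(f_i(x)/f_j(x)).
Evaluate each component's likelihood at the observed value:
  f_A = 0.735759
  f_B = 0.71904
Posterior odds = (π_B·f_B) / (π_A·f_A) = (0.26·0.71904) / (0.74·0.735759) = 0.18695 / 0.544462 ≈ 0.343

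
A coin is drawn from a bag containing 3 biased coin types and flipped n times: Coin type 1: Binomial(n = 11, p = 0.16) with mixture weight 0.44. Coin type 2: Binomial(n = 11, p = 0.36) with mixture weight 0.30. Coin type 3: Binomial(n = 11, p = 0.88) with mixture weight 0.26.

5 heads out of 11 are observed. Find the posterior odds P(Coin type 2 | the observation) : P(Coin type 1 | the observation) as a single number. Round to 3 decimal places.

7.691

Since P(k|x) ∝ w_k f_k(x), the posterior odds are w_i f_i(x) / (w_j f_j(x)).
Component likelihoods at x = 5 heads out of 11:
  p_1 = 0.0170184
  p_2 = 0.19197
  p_3 = 0.000728019
Posterior odds = (w_2·p_2) / (w_1·p_1) = (0.30·0.19197) / (0.44·0.0170184) = 0.0575911 / 0.00748808 ≈ 7.691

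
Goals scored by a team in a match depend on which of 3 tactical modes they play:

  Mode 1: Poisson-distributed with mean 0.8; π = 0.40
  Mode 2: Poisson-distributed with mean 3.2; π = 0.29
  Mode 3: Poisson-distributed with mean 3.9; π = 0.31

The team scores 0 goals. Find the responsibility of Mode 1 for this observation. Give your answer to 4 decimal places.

Apply Bayes' rule: the posterior for each component is proportional to its prior times its likelihood at x.
Component likelihoods at x = 0 goals:
  p_1 = 0.449329
  p_2 = 0.0407622
  p_3 = 0.0202419
Unnormalised posteriors:
  π_1·p_1 = 0.40 × 0.449329 = 0.179732
  π_2·p_2 = 0.29 × 0.0407622 = 0.011821
  π_3·p_3 = 0.31 × 0.0202419 = 0.00627499
Sum: 0.179732 + 0.011821 + 0.00627499 = 0.197828
P(Mode 1 | the observation) ≈ 0.9085

0.9085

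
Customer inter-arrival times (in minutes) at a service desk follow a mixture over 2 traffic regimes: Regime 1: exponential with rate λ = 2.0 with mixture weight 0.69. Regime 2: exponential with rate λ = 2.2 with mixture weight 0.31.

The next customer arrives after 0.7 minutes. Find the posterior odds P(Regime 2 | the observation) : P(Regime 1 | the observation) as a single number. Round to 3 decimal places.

0.430

Since P(k|x) ∝ w_k f_k(x), the posterior odds are w_i f_i(x) / (w_j f_j(x)).
Evaluate each component's likelihood at the observed value:
  p_1 = 0.493194
  p_2 = 0.471638
0.146208 / 0.340304 ≈ 0.430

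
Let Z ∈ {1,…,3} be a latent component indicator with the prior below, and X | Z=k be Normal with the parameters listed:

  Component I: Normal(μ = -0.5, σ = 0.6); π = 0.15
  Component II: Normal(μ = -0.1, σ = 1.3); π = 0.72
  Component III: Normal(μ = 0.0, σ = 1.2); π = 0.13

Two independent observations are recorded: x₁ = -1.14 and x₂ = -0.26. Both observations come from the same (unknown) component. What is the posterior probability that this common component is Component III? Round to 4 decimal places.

Apply Bayes' rule: the posterior for each component is proportional to its prior times its likelihood at x.
Since both observations come from the same component, the likelihood for component k is f_k(x₁)·f_k(x₂).
  L_I = [0.376438] × [0.613784] = 0.231051
  L_II = [0.22284] × [0.304563] = 0.0678688
  L_III = [0.211716] × [0.324739] = 0.0687525
Unnormalised posteriors:
  P(Z=I)·L_I = 0.15 × 0.231051 = 0.0346577
  P(Z=II)·L_II = 0.72 × 0.0678688 = 0.0488655
  P(Z=III)·L_III = 0.13 × 0.0687525 = 0.00893782
Evidence: 0.0346577 + 0.0488655 + 0.00893782 = 0.092461
P(Component III | x) = 0.00893782 / 0.092461 ≈ 0.0967

0.0967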